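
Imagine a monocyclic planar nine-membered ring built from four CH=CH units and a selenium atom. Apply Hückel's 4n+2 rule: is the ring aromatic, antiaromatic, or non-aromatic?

The p orbitals form a continuous loop: every atom in a ring double bond is sp² and brings one electron to the p orbital; the selenium donates one lone pair from its p orbital. The ring is fully conjugated.
Tallying contributions gives 4 × 2 = 8 from the double-bond units + 2 from the Se atom = 10.
That gives a 4n+2 count (10, n = 2).

Aromatic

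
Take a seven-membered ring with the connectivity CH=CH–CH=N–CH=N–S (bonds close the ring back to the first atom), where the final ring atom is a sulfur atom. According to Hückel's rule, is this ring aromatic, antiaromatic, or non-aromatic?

Antiaromatic

The p orbitals form a continuous loop: each doubly-bonded ring atom is sp² with one p-orbital electron; the doubly-bonded nitrogens are pyridine-type — their lone pairs lie in the ring plane, leaving one electron in the p orbital; the sulfur donates one lone pair from its p orbital. The ring is fully conjugated.
Tallying contributions gives 3 × 2 = 6 from the double-bond units + 2 from the S atom = 8.
A 4n π count (8, n = 2) in a planar conjugated ring means antiaromatic.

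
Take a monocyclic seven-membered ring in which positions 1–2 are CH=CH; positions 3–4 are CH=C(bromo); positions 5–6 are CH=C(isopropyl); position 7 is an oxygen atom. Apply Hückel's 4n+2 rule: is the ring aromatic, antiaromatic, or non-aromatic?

Every ring atom contributes a p orbital perpendicular to the ring (the double-bond atoms are sp², each contributing one p electron; the oxygen donates one lone pair from its p orbital), so the π system is cyclic and fully conjugated.
Tallying contributions gives 3 × 2 = 6 from the double-bond units + 2 from the O atom = 8.
A 4n π count (8, n = 2) in a planar conjugated ring means antiaromatic.

Antiaromatic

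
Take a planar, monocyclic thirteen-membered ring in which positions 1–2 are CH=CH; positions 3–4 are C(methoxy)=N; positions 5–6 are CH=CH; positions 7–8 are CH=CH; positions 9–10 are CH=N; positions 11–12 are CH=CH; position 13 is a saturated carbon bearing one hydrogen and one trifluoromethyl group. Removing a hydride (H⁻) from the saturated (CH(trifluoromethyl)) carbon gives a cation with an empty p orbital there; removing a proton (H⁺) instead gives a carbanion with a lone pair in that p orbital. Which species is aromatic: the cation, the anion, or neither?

Once that carbon is sp², every ring atom has a p orbital and both ions are fully conjugated.
Cation: 6 × 2 + 0 = 12 π electrons → 4(3), antiaromatic.
Anion: 6 × 2 + 2 = 14 π electrons → 4(3)+2, aromatic.

The anion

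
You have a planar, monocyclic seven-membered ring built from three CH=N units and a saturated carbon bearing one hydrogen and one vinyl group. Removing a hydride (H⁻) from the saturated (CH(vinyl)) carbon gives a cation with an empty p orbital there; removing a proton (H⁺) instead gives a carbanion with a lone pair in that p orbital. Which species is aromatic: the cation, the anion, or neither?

Both ions have a continuous loop of p orbitals — each ring atom is sp².
Cation: 3 × 2 + 0 = 6 π electrons → 4(1)+2, aromatic.
Anion: 3 × 2 + 2 = 8 π electrons → 4(2), antiaromatic.

The cation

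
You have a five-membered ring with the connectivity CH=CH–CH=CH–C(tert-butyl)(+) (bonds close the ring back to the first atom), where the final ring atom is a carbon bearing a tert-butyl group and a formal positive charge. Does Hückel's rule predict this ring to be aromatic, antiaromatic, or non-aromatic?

Every ring atom contributes a p orbital perpendicular to the ring (the double-bond atoms are sp², each contributing one p electron; the carbocation has an empty p orbital), so the π system is cyclic and fully conjugated.
Counting π electrons: 2 × 2 = 4 from the double-bond units + 0 from the C(tert-butyl)(+) atom = 4.
With 4 = 4·1 π electrons, Hückel's rule classifies the planar ring as antiaromatic.

Antiaromatic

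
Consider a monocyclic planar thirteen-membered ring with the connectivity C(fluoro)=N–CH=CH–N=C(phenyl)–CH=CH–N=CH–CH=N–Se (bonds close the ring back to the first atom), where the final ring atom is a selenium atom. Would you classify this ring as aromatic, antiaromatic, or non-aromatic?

Aromatic

All ring atoms are sp² and supply a p orbital to the ring (every atom in a ring double bond is sp² and brings one electron to the p orbital; each =N– nitrogen is pyridine-type (lone pair in the sp² plane, one electron in the p orbital); the selenium donates one lone pair from its p orbital); the conjugation is uninterrupted.
π-electron count: 6 × 2 = 12 from the double-bond units + 2 from the Se atom = 14.
With 14 π electrons (n = 3), the Hückel 4n+2 condition holds.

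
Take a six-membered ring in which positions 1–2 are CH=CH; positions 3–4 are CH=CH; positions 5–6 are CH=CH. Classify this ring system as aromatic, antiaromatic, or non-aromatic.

All ring atoms are sp² and supply a p orbital to the ring (each doubly-bonded ring atom is sp² with one p-orbital electron); the conjugation is uninterrupted.
π-electron count: 3 × 2 = 6 from the 3 double-bond units.
That gives a 4n+2 count (6, n = 1).
(The species described is benzene.)

Aromatic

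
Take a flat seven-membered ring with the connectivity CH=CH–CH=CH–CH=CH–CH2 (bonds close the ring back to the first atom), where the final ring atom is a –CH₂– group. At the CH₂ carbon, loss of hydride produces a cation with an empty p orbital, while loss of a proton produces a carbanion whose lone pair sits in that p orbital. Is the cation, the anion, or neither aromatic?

In both ions every ring atom is sp² and contributes a p orbital, so both rings are fully conjugated.
Cation: 3 × 2 + 0 = 6 π electrons → 4(1)+2, aromatic.
Anion: 3 × 2 + 2 = 8 π electrons → 4(2), antiaromatic.

The cation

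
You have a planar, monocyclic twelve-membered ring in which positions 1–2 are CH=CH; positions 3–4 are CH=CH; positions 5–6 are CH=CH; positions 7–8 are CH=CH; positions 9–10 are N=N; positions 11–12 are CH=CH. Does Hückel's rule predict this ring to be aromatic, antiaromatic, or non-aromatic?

Every ring atom contributes a p orbital perpendicular to the ring (each doubly-bonded ring atom is sp² with one p-orbital electron; the doubly-bonded nitrogens are pyridine-type — their lone pairs lie in the ring plane, leaving one electron in the p orbital), so the π system is cyclic and fully conjugated.
Counting π electrons: 6 × 2 = 12 from the 6 double-bond units.
12 = 4(3); a planar, fully conjugated 4n system is antiaromatic.

Antiaromatic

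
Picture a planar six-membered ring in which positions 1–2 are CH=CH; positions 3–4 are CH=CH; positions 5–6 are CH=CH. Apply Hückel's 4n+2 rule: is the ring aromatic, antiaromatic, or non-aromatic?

All ring atoms are sp² and supply a p orbital to the ring (the double-bond atoms are sp², each contributing one p electron); the conjugation is uninterrupted.
Tallying contributions gives 3 × 2 = 6 from the 3 double-bond units.
With 6 π electrons (n = 1), the Hückel 4n+2 condition holds.

Aromatic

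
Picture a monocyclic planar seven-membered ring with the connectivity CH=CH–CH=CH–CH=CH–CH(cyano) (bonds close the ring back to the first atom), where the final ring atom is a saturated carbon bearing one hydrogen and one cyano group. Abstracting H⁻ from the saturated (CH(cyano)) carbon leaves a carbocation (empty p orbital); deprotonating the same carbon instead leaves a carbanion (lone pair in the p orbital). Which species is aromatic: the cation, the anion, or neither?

Once that carbon is sp², every ring atom has a p orbital and both ions are fully conjugated.
Cation: 3 × 2 + 0 = 6 π electrons → 4(1)+2, aromatic.
Anion: 3 × 2 + 2 = 8 π electrons → 4(2), antiaromatic.

The cation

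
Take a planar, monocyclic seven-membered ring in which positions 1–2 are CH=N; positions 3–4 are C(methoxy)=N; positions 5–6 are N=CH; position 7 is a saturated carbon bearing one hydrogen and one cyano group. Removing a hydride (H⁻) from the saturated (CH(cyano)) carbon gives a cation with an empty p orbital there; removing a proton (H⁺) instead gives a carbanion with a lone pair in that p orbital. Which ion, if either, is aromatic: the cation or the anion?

The cation

In either ion the ring is fully conjugated: every atom, including the new sp² carbon, supplies a p orbital.
Cation: 3 × 2 + 0 = 6 π electrons → 4(1)+2, aromatic.
Anion: 3 × 2 + 2 = 8 π electrons → 4(2), antiaromatic.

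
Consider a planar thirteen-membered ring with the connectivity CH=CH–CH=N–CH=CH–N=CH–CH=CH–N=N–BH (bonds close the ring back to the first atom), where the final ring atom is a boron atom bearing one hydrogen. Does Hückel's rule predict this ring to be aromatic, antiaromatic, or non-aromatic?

Antiaromatic

All ring atoms are sp² and supply a p orbital to the ring (every atom in a ring double bond is sp² and brings one electron to the p orbital; the doubly-bonded nitrogens are pyridine-type — their lone pairs lie in the ring plane, leaving one electron in the p orbital; the boron has an empty p orbital); the conjugation is uninterrupted.
π-electron count: 6 × 2 = 12 from the double-bond units + 0 from the BH atom = 12.
12 = 4(3); a planar, fully conjugated 4n system is antiaromatic.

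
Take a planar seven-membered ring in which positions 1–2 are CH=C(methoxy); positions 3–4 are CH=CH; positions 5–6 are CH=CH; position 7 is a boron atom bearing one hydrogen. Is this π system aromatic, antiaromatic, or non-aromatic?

Aromatic

Check conjugation: every atom in a ring double bond is sp² and brings one electron to the p orbital; the boron has an empty p orbital — every position has a p orbital, so the cyclic π system is continuous.
Tallying contributions gives 3 × 2 = 6 from the double-bond units + 0 from the BH atom = 6.
6 = 4(1) + 2, which satisfies Hückel's 4n+2 rule.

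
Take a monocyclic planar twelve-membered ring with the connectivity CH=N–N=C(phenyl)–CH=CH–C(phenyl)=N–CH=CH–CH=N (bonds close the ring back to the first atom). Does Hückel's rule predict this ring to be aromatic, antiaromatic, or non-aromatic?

Antiaromatic

Every ring atom contributes a p orbital perpendicular to the ring (every atom in a ring double bond is sp² and brings one electron to the p orbital; each =N– nitrogen is pyridine-type (lone pair in the sp² plane, one electron in the p orbital)), so the π system is cyclic and fully conjugated.
Counting π electrons: 6 × 2 = 12 from the 6 double-bond units.
12 = 4(3); a planar, fully conjugated 4n system is antiaromatic.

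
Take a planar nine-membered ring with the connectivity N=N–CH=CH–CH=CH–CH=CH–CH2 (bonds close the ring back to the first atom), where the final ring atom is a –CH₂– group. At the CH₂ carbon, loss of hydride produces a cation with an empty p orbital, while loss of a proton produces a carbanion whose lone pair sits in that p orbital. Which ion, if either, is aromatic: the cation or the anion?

Both ions have a continuous loop of p orbitals — each ring atom is sp².
Cation: 4 × 2 + 0 = 8 π electrons → 4(2), antiaromatic.
Anion: 4 × 2 + 2 = 10 π electrons → 4(2)+2, aromatic.

The anion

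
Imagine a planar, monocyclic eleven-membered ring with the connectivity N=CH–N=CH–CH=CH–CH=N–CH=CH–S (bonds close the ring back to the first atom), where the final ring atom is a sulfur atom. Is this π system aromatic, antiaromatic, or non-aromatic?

Antiaromatic

All ring atoms are sp² and supply a p orbital to the ring (every atom in a ring double bond is sp² and brings one electron to the p orbital; the doubly-bonded nitrogens are pyridine-type — their lone pairs lie in the ring plane, leaving one electron in the p orbital; the sulfur donates one lone pair from its p orbital); the conjugation is uninterrupted.
Counting π electrons: 5 × 2 = 10 from the double-bond units + 2 from the S atom = 12.
12 is a 4n count (n = 3), so the planar conjugated ring is antiaromatic.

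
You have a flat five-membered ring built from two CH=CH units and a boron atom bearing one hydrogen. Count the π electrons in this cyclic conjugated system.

Check conjugation: each doubly-bonded ring atom is sp² with one p-orbital electron; the boron has an empty p orbital — every position has a p orbital, so the cyclic π system is continuous.
Counting π electrons: 2 × 2 = 4 from the double-bond units + 0 from the BH atom = 4.
This is borole.

4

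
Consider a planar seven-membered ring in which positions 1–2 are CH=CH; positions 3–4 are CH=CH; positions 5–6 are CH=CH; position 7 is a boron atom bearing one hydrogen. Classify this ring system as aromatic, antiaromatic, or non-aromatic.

The p orbitals form a continuous loop: every atom in a ring double bond is sp² and brings one electron to the p orbital; the boron has an empty p orbital. The ring is fully conjugated.
Adding the contributions, 3 × 2 = 6 from the double-bond units + 0 from the BH atom = 6.
With 6 π electrons (n = 1), the Hückel 4n+2 condition holds.

Aromatic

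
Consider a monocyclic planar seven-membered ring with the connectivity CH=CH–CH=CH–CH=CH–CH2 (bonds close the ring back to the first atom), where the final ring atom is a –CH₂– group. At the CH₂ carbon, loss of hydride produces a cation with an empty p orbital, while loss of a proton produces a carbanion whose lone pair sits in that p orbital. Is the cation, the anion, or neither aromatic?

In both ions every ring atom is sp² and contributes a p orbital, so both rings are fully conjugated.
Cation: 3 × 2 + 0 = 6 π electrons → 4(1)+2, aromatic.
Anion: 3 × 2 + 2 = 8 π electrons → 4(2), antiaromatic.

The cation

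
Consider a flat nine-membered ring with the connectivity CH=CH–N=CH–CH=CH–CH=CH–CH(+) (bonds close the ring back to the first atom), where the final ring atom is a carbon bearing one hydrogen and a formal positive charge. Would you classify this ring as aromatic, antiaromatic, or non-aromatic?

The p orbitals form a continuous loop: the double-bond atoms are sp², each contributing one p electron; each =N– nitrogen is pyridine-type (lone pair in the sp² plane, one electron in the p orbital); the carbocation has an empty p orbital. The ring is fully conjugated.
Tallying contributions gives 4 × 2 = 8 from the double-bond units + 0 from the CH(+) atom = 8.
8 = 4(2); a planar, fully conjugated 4n system is antiaromatic.

Antiaromatic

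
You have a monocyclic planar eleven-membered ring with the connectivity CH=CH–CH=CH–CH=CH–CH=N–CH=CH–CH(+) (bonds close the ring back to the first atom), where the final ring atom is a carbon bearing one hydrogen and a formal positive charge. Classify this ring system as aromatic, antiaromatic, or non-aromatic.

The p orbitals form a continuous loop: the double-bond atoms are sp², each contributing one p electron; the doubly-bonded nitrogens are pyridine-type — their lone pairs lie in the ring plane, leaving one electron in the p orbital; the carbocation has an empty p orbital. The ring is fully conjugated.
Counting π electrons: 5 × 2 = 10 from the double-bond units + 0 from the CH(+) atom = 10.
That gives a 4n+2 count (10, n = 2).

Aromatic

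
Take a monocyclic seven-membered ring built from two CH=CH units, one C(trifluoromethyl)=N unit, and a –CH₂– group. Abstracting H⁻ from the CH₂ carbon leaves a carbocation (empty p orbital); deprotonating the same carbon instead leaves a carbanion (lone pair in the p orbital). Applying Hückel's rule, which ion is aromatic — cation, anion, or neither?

In either ion the ring is fully conjugated: every atom, including the new sp² carbon, supplies a p orbital.
Cation: 3 × 2 + 0 = 6 π electrons → 4(1)+2, aromatic.
Anion: 3 × 2 + 2 = 8 π electrons → 4(2), antiaromatic.

The cation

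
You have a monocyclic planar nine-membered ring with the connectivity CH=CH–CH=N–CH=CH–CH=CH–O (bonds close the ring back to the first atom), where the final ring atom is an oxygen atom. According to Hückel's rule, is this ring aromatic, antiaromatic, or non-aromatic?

Every ring atom contributes a p orbital perpendicular to the ring (the double-bond atoms are sp², each contributing one p electron; each =N– nitrogen is pyridine-type (lone pair in the sp² plane, one electron in the p orbital); the oxygen donates one lone pair from its p orbital), so the π system is cyclic and fully conjugated.
Adding the contributions, 4 × 2 = 8 from the double-bond units + 2 from the O atom = 10.
10 = 4(2) + 2, which satisfies Hückel's 4n+2 rule.

Aromatic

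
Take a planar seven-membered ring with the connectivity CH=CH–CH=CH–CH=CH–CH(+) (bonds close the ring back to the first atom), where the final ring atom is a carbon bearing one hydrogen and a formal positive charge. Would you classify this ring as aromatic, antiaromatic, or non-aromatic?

Aromatic

All ring atoms are sp² and supply a p orbital to the ring (each doubly-bonded ring atom is sp² with one p-orbital electron; the carbocation has an empty p orbital); the conjugation is uninterrupted.
Counting π electrons: 3 × 2 = 6 from the double-bond units + 0 from the CH(+) atom = 6.
6 = 4(1) + 2, which satisfies Hückel's 4n+2 rule.
(This ring is the tropylium cation.)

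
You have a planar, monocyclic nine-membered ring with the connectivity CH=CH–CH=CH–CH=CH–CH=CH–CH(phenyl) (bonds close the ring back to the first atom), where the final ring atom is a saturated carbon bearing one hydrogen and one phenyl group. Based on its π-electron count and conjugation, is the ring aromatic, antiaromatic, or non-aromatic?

Because that saturated carbon is sp³ and has no p orbital in the ring π system at the CH(phenyl) position, the π system cannot extend all the way around the ring.
A ring that is not fully conjugated cannot be aromatic or antiaromatic regardless of its π-electron count.

Non-aromatic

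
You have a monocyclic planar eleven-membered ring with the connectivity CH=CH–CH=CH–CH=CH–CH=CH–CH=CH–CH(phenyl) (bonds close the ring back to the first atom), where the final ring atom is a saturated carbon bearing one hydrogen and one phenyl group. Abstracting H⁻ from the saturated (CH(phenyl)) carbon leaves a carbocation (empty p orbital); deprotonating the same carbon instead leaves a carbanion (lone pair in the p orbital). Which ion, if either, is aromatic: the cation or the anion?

In both ions every ring atom is sp² and contributes a p orbital, so both rings are fully conjugated.
Cation: 5 × 2 + 0 = 10 π electrons → 4(2)+2, aromatic.
Anion: 5 × 2 + 2 = 12 π electrons → 4(3), antiaromatic.

The cation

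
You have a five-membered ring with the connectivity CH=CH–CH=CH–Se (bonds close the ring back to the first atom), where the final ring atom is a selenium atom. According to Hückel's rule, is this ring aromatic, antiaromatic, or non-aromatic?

All ring atoms are sp² and supply a p orbital to the ring (every atom in a ring double bond is sp² and brings one electron to the p orbital; the selenium donates one lone pair from its p orbital); the conjugation is uninterrupted.
Tallying contributions gives 2 × 2 = 4 from the double-bond units + 2 from the Se atom = 6.
With 6 π electrons (n = 1), the Hückel 4n+2 condition holds.
(This ring is selenophene.)

Aromatic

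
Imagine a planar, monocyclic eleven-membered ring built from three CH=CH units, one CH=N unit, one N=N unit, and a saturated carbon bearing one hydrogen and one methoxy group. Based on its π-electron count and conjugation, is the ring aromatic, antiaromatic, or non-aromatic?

The CH(methoxy) carbon is saturated: that saturated carbon is sp³ and has no p orbital in the ring π system. Conjugation is not continuous around the ring.
Without a continuous loop of overlapping p orbitals the Hückel electron count never comes into play.

Non-aromatic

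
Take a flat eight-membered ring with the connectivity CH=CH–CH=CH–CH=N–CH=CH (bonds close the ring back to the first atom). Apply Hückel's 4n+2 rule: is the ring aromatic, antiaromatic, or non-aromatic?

Antiaromatic

The p orbitals form a continuous loop: the double-bond atoms are sp², each contributing one p electron; each sp² =N– keeps its lone pair in-plane and puts one electron into the π system. The ring is fully conjugated.
Counting π electrons: 4 × 2 = 8 from the 4 double-bond units.
8 is a 4n count (n = 2), so the planar conjugated ring is antiaromatic.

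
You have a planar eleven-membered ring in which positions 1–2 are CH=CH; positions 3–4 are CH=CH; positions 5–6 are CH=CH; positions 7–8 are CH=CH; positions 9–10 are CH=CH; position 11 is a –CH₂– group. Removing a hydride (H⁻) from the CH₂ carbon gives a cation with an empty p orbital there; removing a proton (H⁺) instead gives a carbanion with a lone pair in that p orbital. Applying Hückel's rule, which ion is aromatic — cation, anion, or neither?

The cation

Both ions have a continuous loop of p orbitals — each ring atom is sp².
Cation: 5 × 2 + 0 = 10 π electrons → 4(2)+2, aromatic.
Anion: 5 × 2 + 2 = 12 π electrons → 4(3), antiaromatic.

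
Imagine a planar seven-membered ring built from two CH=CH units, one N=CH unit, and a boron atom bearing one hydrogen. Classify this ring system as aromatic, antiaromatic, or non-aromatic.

Aromatic

Every ring atom contributes a p orbital perpendicular to the ring (every atom in a ring double bond is sp² and brings one electron to the p orbital; each =N– nitrogen is pyridine-type (lone pair in the sp² plane, one electron in the p orbital); the boron has an empty p orbital), so the π system is cyclic and fully conjugated.
Counting π electrons: 3 × 2 = 6 from the double-bond units + 0 from the BH atom = 6.
With 6 π electrons (n = 1), the Hückel 4n+2 condition holds.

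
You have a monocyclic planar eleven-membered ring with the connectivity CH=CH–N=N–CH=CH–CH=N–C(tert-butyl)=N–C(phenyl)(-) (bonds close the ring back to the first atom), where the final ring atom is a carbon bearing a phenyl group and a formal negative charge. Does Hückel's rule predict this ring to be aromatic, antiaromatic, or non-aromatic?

Antiaromatic

Check conjugation: the double-bond atoms are sp², each contributing one p electron; each =N– nitrogen is pyridine-type (lone pair in the sp² plane, one electron in the p orbital); the carbanion's lone pair occupies the p orbital — every position has a p orbital, so the cyclic π system is continuous.
Tallying contributions gives 5 × 2 = 10 from the double-bond units + 2 from the C(phenyl)(-) atom = 12.
A 4n π count (12, n = 3) in a planar conjugated ring means antiaromatic.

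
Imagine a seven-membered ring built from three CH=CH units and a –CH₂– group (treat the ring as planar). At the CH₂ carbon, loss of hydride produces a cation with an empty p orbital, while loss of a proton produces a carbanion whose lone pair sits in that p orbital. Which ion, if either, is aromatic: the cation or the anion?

Once that carbon is sp², every ring atom has a p orbital and both ions are fully conjugated.
Cation: 3 × 2 + 0 = 6 π electrons → 4(1)+2, aromatic.
Anion: 3 × 2 + 2 = 8 π electrons → 4(2), antiaromatic.

The cation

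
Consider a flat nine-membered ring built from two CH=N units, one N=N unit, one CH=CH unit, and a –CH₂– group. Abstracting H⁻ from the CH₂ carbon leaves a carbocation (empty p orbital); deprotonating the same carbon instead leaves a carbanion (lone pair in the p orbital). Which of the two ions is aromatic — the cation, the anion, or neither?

In both ions every ring atom is sp² and contributes a p orbital, so both rings are fully conjugated.
Cation: 4 × 2 + 0 = 8 π electrons → 4(2), antiaromatic.
Anion: 4 × 2 + 2 = 10 π electrons → 4(2)+2, aromatic.

The anion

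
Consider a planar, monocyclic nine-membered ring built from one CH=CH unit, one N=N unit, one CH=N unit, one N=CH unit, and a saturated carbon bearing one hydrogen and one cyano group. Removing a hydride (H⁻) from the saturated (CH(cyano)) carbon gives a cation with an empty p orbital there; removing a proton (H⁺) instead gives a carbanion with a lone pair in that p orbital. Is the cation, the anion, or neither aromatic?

The anion

Once that carbon is sp², every ring atom has a p orbital and both ions are fully conjugated.
Cation: 4 × 2 + 0 = 8 π electrons → 4(2), antiaromatic.
Anion: 4 × 2 + 2 = 10 π electrons → 4(2)+2, aromatic.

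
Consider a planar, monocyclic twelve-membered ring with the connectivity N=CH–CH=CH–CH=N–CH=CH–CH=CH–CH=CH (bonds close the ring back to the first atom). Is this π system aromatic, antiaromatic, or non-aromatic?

The p orbitals form a continuous loop: the double-bond atoms are sp², each contributing one p electron; the doubly-bonded nitrogens are pyridine-type — their lone pairs lie in the ring plane, leaving one electron in the p orbital. The ring is fully conjugated.
π-electron count: 6 × 2 = 12 from the 6 double-bond units.
With 12 = 4·3 π electrons, Hückel's rule classifies the planar ring as antiaromatic.

Antiaromatic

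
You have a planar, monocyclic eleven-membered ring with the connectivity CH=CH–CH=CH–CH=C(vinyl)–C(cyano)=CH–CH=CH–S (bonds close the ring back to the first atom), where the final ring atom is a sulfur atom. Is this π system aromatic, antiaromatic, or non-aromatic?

Check conjugation: each doubly-bonded ring atom is sp² with one p-orbital electron; the sulfur donates one lone pair from its p orbital — every position has a p orbital, so the cyclic π system is continuous.
Adding the contributions, 5 × 2 = 10 from the double-bond units + 2 from the S atom = 12.
12 is a 4n count (n = 3), so the planar conjugated ring is antiaromatic.

Antiaromatic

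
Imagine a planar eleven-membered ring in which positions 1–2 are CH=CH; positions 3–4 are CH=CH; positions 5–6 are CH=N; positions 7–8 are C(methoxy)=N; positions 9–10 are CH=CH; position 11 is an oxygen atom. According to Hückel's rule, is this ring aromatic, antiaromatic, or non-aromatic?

The p orbitals form a continuous loop: each doubly-bonded ring atom is sp² with one p-orbital electron; each =N– nitrogen is pyridine-type (lone pair in the sp² plane, one electron in the p orbital); the oxygen donates one lone pair from its p orbital. The ring is fully conjugated.
Tallying contributions gives 5 × 2 = 10 from the double-bond units + 2 from the O atom = 12.
12 = 4(3); a planar, fully conjugated 4n system is antiaromatic.

Antiaromatic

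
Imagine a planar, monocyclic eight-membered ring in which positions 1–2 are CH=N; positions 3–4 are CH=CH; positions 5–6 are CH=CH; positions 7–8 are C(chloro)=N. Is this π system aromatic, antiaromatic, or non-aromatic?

Antiaromatic

The p orbitals form a continuous loop: the double-bond atoms are sp², each contributing one p electron; each sp² =N– keeps its lone pair in-plane and puts one electron into the π system. The ring is fully conjugated.
Adding the contributions, 4 × 2 = 8 from the 4 double-bond units.
With 8 = 4·2 π electrons, Hückel's rule classifies the planar ring as antiaromatic.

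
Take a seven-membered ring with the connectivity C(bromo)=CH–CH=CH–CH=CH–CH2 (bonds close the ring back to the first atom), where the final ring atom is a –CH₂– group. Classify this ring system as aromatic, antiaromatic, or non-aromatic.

The CH2 position has four σ bonds — the tetrahedral CH₂ carbon is sp³ and has no p orbital in the ring π system — so the cyclic conjugation is interrupted.
Hückel's rule only applies to fully conjugated rings, so this one is simply non-aromatic.

Non-aromatic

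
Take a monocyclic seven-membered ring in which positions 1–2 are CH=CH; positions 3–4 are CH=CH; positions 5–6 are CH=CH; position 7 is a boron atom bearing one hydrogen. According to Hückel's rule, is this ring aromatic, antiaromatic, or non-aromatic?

Every ring atom contributes a p orbital perpendicular to the ring (every atom in a ring double bond is sp² and brings one electron to the p orbital; the boron has an empty p orbital), so the π system is cyclic and fully conjugated.
Tallying contributions gives 3 × 2 = 6 from the double-bond units + 0 from the BH atom = 6.
Since 6 = 4·1 + 2, the ring meets the 4n+2 criterion.

Aromatic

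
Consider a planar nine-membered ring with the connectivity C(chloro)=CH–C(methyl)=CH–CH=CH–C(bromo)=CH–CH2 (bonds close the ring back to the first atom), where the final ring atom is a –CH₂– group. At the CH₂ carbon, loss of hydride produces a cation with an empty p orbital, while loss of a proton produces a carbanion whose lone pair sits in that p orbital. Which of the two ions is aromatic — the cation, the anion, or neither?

The anion

In both ions every ring atom is sp² and contributes a p orbital, so both rings are fully conjugated.
Cation: 4 × 2 + 0 = 8 π electrons → 4(2), antiaromatic.
Anion: 4 × 2 + 2 = 10 π electrons → 4(2)+2, aromatic.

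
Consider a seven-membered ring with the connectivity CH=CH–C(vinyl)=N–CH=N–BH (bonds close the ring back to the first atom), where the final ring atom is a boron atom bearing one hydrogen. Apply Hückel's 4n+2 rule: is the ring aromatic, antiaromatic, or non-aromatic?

Aromatic

The p orbitals form a continuous loop: the double-bond atoms are sp², each contributing one p electron; each =N– nitrogen is pyridine-type (lone pair in the sp² plane, one electron in the p orbital); the boron has an empty p orbital. The ring is fully conjugated.
π-electron count: 3 × 2 = 6 from the double-bond units + 0 from the BH atom = 6.
Since 6 = 4·1 + 2, the ring meets the 4n+2 criterion.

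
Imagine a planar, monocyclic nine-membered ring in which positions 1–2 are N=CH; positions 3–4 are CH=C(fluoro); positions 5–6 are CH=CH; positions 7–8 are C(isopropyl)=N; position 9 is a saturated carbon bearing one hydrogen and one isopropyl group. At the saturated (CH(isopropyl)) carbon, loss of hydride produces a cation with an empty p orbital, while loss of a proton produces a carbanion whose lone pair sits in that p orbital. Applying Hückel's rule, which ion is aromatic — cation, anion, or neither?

Once that carbon is sp², every ring atom has a p orbital and both ions are fully conjugated.
Cation: 4 × 2 + 0 = 8 π electrons → 4(2), antiaromatic.
Anion: 4 × 2 + 2 = 10 π electrons → 4(2)+2, aromatic.

The anion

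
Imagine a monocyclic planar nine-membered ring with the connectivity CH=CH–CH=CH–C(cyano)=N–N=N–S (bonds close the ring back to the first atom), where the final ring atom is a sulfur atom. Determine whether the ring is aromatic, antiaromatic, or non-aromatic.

Aromatic

The p orbitals form a continuous loop: every atom in a ring double bond is sp² and brings one electron to the p orbital; each sp² =N– keeps its lone pair in-plane and puts one electron into the π system; the sulfur donates one lone pair from its p orbital. The ring is fully conjugated.
Tallying contributions gives 4 × 2 = 8 from the double-bond units + 2 from the S atom = 10.
Since 10 = 4·2 + 2, the ring meets the 4n+2 criterion.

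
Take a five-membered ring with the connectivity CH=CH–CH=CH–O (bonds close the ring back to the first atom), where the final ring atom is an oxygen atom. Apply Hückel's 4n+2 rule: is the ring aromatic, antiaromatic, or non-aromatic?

Check conjugation: the double-bond atoms are sp², each contributing one p electron; the oxygen donates one lone pair from its p orbital — every position has a p orbital, so the cyclic π system is continuous.
π-electron count: 2 × 2 = 4 from the double-bond units + 2 from the O atom = 6.
6 = 4(1) + 2, which satisfies Hückel's 4n+2 rule.

Aromatic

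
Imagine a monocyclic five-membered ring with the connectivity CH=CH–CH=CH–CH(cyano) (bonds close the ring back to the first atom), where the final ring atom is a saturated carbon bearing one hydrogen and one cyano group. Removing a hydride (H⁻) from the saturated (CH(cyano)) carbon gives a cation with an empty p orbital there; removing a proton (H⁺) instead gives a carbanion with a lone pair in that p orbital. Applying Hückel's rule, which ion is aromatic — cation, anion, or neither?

In either ion the ring is fully conjugated: every atom, including the new sp² carbon, supplies a p orbital.
Cation: 2 × 2 + 0 = 4 π electrons → 4(1), antiaromatic.
Anion: 2 × 2 + 2 = 6 π electrons → 4(1)+2, aromatic.

The anion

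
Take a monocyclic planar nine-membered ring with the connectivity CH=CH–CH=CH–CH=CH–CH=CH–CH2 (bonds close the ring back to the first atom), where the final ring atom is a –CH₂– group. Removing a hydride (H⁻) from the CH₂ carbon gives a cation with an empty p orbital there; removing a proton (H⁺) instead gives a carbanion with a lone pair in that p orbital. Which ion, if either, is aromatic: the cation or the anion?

The anion

Once that carbon is sp², every ring atom has a p orbital and both ions are fully conjugated.
Cation: 4 × 2 + 0 = 8 π electrons → 4(2), antiaromatic.
Anion: 4 × 2 + 2 = 10 π electrons → 4(2)+2, aromatic.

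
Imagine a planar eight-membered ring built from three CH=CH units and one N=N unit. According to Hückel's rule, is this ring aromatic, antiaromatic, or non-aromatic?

All ring atoms are sp² and supply a p orbital to the ring (the double-bond atoms are sp², each contributing one p electron; each =N– nitrogen is pyridine-type (lone pair in the sp² plane, one electron in the p orbital)); the conjugation is uninterrupted.
Tallying contributions gives 4 × 2 = 8 from the 4 double-bond units.
8 = 4(2); a planar, fully conjugated 4n system is antiaromatic.

Antiaromatic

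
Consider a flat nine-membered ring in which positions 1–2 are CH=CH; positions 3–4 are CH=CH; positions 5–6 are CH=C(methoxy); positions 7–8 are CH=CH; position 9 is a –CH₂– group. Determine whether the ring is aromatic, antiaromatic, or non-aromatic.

Non-aromatic

At the CH2 position, the tetrahedral CH₂ carbon is sp³ and has no p orbital in the ring π system; the ring's p-orbital overlap is broken there.
Hückel's rule only applies to fully conjugated rings, so this one is simply non-aromatic.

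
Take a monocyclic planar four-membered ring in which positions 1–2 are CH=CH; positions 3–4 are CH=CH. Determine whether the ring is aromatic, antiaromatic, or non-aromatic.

Check conjugation: every atom in a ring double bond is sp² and brings one electron to the p orbital — every position has a p orbital, so the cyclic π system is continuous.
π-electron count: 2 × 2 = 4 from the 2 double-bond units.
4 is a 4n count (n = 1), so the planar conjugated ring is antiaromatic.
This is cyclobutadiene.

Antiaromatic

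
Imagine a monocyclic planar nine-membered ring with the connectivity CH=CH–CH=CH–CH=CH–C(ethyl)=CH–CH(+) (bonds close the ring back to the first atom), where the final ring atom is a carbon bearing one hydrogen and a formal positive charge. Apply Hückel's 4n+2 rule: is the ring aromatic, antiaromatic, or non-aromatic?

Check conjugation: every atom in a ring double bond is sp² and brings one electron to the p orbital; the carbocation has an empty p orbital — every position has a p orbital, so the cyclic π system is continuous.
π-electron count: 4 × 2 = 8 from the double-bond units + 0 from the CH(+) atom = 8.
With 8 = 4·2 π electrons, Hückel's rule classifies the planar ring as antiaromatic.

Antiaromatic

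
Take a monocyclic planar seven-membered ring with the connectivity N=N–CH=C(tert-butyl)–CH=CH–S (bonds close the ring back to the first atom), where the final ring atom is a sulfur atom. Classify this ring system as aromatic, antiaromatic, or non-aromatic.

Check conjugation: each doubly-bonded ring atom is sp² with one p-orbital electron; the doubly-bonded nitrogens are pyridine-type — their lone pairs lie in the ring plane, leaving one electron in the p orbital; the sulfur donates one lone pair from its p orbital — every position has a p orbital, so the cyclic π system is continuous.
Counting π electrons: 3 × 2 = 6 from the double-bond units + 2 from the S atom = 8.
With 8 = 4·2 π electrons, Hückel's rule classifies the planar ring as antiaromatic.

Antiaromatic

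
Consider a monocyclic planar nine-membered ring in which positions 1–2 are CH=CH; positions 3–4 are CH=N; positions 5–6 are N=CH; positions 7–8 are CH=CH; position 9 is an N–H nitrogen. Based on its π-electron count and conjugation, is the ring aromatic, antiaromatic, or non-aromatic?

Aromatic

Every ring atom contributes a p orbital perpendicular to the ring (the double-bond atoms are sp², each contributing one p electron; each =N– nitrogen is pyridine-type (lone pair in the sp² plane, one electron in the p orbital); the pyrrole-type nitrogen donates its lone pair from the p orbital), so the π system is cyclic and fully conjugated.
Counting π electrons: 4 × 2 = 8 from the double-bond units + 2 from the NH atom = 10.
10 = 4(2) + 2, which satisfies Hückel's 4n+2 rule.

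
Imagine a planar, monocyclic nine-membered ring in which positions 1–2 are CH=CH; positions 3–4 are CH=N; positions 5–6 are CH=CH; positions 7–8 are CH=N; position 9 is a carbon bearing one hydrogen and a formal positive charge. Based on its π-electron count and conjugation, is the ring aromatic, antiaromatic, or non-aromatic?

Antiaromatic

Check conjugation: every atom in a ring double bond is sp² and brings one electron to the p orbital; the doubly-bonded nitrogens are pyridine-type — their lone pairs lie in the ring plane, leaving one electron in the p orbital; the carbocation has an empty p orbital — every position has a p orbital, so the cyclic π system is continuous.
Counting π electrons: 4 × 2 = 8 from the double-bond units + 0 from the CH(+) atom = 8.
8 is a 4n count (n = 2), so the planar conjugated ring is antiaromatic.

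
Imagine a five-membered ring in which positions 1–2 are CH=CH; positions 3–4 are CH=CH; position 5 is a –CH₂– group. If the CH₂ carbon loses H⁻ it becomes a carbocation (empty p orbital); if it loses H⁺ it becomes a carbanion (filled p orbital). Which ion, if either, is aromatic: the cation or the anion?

The anion

In either ion the ring is fully conjugated: every atom, including the new sp² carbon, supplies a p orbital.
Cation: 2 × 2 + 0 = 4 π electrons → 4(1), antiaromatic.
Anion: 2 × 2 + 2 = 6 π electrons → 4(1)+2, aromatic.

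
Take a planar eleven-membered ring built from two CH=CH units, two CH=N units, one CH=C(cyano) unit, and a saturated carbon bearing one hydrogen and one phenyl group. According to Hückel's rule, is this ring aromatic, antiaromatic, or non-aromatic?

Non-aromatic

The CH(phenyl) position has four σ bonds — that saturated carbon is sp³ and has no p orbital in the ring π system — so the cyclic conjugation is interrupted.
Without a continuous loop of overlapping p orbitals the Hückel electron count never comes into play.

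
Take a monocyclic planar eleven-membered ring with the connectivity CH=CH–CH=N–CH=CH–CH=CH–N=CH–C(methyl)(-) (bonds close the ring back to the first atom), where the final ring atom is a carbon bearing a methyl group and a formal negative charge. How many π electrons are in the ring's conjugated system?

12

Check conjugation: the double-bond atoms are sp², each contributing one p electron; the doubly-bonded nitrogens are pyridine-type — their lone pairs lie in the ring plane, leaving one electron in the p orbital; the carbanion's lone pair occupies the p orbital — every position has a p orbital, so the cyclic π system is continuous.
π-electron count: 5 × 2 = 10 from the double-bond units + 2 from the C(methyl)(-) atom = 12.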